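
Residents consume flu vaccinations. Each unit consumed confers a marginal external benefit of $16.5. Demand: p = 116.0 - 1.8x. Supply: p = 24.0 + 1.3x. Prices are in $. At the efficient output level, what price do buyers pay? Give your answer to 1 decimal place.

P = $53.0

Social marginal benefit = demand + MEB = 132.5 - 1.8x.
Set SMB = MC: 132.5 - 1.8x = 24.0 + 1.3x → x* = 35.0000.
Consumer price on the demand curve at x*: 116.0 − 1.8×35.0000 = 53.0000.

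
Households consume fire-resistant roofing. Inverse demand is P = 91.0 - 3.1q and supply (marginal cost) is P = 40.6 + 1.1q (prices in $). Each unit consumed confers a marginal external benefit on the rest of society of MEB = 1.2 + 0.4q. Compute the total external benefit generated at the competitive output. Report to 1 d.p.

Market equilibrium (private): 40.6 + 1.1q = 91.0 - 3.1q → q_m = 12.0000.
Total external benefit = ∫₀^{q_m} (1.2 + 0.4q) dq = 1.2×12.0000 + ½×0.4×12.0000² = 43.2000.

$43.2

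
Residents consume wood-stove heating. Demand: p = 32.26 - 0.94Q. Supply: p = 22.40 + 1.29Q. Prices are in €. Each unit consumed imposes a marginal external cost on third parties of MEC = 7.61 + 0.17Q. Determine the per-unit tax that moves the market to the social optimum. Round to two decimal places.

Social marginal benefit = demand − MEC = 24.65 - 1.11Q.
Set SMB = MC: 24.65 - 1.11Q = 22.40 + 1.29Q → Q* = 0.9375.
The Pigouvian tax equals MEC at Q*: 7.61 + 0.17×0.9375 = 7.7694.

tax = €7.77 per unit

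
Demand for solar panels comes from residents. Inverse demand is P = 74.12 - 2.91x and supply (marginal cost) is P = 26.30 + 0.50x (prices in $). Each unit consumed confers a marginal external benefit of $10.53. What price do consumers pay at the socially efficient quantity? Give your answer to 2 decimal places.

Social marginal benefit = demand + MEB = 84.65 - 2.91x.
Set SMB = MC: 84.65 - 2.91x = 26.30 + 0.50x → x* = 17.1114.
Consumer price on the demand curve at x*: 74.12 − 2.91×17.1114 = 24.3258.

P = $24.33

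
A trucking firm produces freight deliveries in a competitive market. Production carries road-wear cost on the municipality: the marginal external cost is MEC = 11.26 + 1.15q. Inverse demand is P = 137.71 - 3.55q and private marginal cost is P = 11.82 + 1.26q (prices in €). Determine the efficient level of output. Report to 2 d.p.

Social marginal cost = private MC + MEC = 23.08 + 2.41q.
Set SMC = demand: 23.08 + 2.41q = 137.71 - 3.55q → q* = 19.2332.

q* = 19.23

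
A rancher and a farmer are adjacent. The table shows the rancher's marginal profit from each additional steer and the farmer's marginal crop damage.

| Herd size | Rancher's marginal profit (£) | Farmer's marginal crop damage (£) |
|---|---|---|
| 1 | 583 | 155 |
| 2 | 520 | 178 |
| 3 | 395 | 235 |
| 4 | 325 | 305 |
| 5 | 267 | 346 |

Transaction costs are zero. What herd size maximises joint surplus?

4

Bargaining reaches the level where marginal profit last exceeds marginal crop damage.
That holds through level 4 (325 ≥ 305) but not at 5 (267 < 346).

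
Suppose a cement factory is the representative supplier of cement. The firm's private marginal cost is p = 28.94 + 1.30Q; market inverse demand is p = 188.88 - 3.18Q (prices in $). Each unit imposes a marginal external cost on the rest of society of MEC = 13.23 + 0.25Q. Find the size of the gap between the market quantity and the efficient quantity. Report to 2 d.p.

4.68 units

Market equilibrium (private): 28.94 + 1.30Q = 188.88 - 3.18Q → Q_m = 35.7009.
Social marginal cost = private MC + MEC = 42.17 + 1.55Q.
Set SMC = demand: 42.17 + 1.55Q = 188.88 - 3.18Q → Q* = 31.0169.
Gap = |35.7009 − 31.0169| = 4.6840.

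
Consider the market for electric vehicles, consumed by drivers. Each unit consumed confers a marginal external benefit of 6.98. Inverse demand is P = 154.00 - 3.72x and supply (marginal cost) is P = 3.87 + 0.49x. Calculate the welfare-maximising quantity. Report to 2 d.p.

x* = 37.32

Social marginal benefit = demand + MEB = 160.98 - 3.72x.
Set SMB = MC: 160.98 - 3.72x = 3.87 + 0.49x → x* = 37.3183.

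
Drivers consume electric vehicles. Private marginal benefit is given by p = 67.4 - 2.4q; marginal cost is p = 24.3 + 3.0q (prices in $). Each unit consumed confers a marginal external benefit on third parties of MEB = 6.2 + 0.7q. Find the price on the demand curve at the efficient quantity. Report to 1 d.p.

Social marginal benefit = demand + MEB = 73.6 - 1.7q.
Set SMB = MC: 73.6 - 1.7q = 24.3 + 3.0q → q* = 10.4894.
Consumer price on the demand curve at q*: 67.4 − 2.4×10.4894 = 42.2254.

P = $42.2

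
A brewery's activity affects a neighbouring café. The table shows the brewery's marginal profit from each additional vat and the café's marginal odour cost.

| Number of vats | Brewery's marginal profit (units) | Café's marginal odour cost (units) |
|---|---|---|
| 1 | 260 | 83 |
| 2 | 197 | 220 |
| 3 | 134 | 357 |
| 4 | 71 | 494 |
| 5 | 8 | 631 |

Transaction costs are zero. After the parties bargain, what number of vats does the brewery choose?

Bargaining reaches the level where marginal profit last exceeds marginal odour cost.
That holds through level 1 (260 ≥ 83) but not at 2 (197 < 220).

1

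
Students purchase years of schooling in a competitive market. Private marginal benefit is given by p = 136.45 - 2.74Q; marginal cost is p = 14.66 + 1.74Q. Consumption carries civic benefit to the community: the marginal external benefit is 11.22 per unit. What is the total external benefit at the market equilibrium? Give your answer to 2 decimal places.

Market equilibrium (private): 14.66 + 1.74Q = 136.45 - 2.74Q → Q_m = 27.1853.
Total external benefit = MEB × Q_m = 11.22 × 27.1853 = 305.0191.

305.02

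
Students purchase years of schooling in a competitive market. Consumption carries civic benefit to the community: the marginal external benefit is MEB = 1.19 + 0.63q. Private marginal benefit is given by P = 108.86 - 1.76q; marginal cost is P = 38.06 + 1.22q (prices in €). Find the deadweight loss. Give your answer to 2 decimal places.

DWL = €55.55

Market equilibrium (private): 38.06 + 1.22q = 108.86 - 1.76q → q_m = 23.7584.
Social marginal benefit = demand + MEB = 110.05 - 1.13q.
Set SMB = MC: 110.05 - 1.13q = 38.06 + 1.22q → q* = 30.6340.
Between q* and q_m the wedge SMB − MC runs linearly from 0 to MEB(q_m), so the loss is a triangle.
DWL = ½ × 6.8756 × 16.1578 = 55.5473.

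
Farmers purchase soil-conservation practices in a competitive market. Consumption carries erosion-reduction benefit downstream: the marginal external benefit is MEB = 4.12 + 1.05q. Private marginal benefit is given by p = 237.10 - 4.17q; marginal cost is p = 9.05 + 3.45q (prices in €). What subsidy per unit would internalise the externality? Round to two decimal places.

Social marginal benefit = demand + MEB = 241.22 - 3.12q.
Set SMB = MC: 241.22 - 3.12q = 9.05 + 3.45q → q* = 35.3379.
The Pigouvian subsidy equals MEB at q*: 4.12 + 1.05×35.3379 = 41.2248.

subsidy = €41.22 per unit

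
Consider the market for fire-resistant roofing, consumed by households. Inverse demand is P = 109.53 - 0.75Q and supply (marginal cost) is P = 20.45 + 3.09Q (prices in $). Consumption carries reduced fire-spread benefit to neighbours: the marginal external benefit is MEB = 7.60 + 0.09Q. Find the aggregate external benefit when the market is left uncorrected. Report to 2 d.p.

Market equilibrium (private): 20.45 + 3.09Q = 109.53 - 0.75Q → Q_m = 23.1979.
Total external benefit = ∫₀^{Q_m} (7.60 + 0.09Q) dQ = 7.60×23.1979 + ½×0.09×23.1979² = 200.5205.

$200.52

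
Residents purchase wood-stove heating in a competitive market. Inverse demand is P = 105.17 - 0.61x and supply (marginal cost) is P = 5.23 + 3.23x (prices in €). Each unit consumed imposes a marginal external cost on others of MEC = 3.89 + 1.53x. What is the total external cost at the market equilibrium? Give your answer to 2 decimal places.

€619.42

Market equilibrium (private): 5.23 + 3.23x = 105.17 - 0.61x → x_m = 26.0260.
Total external cost = ∫₀^{x_m} (3.89 + 1.53x) dx = 3.89×26.0260 + ½×1.53×26.0260² = 619.4159.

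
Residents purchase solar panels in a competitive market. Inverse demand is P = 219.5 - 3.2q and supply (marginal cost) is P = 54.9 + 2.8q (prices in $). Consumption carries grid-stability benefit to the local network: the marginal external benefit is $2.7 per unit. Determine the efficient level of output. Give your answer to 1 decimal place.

q* = 27.9

Social marginal benefit = demand + MEB = 222.2 - 3.2q.
Set SMB = MC: 222.2 - 3.2q = 54.9 + 2.8q → q* = 27.8833.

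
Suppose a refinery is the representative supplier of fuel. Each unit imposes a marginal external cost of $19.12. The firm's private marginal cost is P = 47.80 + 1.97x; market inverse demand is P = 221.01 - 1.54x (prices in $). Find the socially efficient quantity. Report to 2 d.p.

x* = 43.90

Social marginal cost = private MC + MEC = 66.92 + 1.97x.
Set SMC = demand: 66.92 + 1.97x = 221.01 - 1.54x → x* = 43.9003.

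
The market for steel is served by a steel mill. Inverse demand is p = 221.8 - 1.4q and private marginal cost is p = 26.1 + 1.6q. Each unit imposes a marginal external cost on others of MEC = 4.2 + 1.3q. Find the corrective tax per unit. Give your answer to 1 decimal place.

Social marginal cost = private MC + MEC = 30.3 + 2.9q.
Set SMC = demand: 30.3 + 2.9q = 221.8 - 1.4q → q* = 44.5349.
The Pigouvian tax equals MEC at q*: 4.2 + 1.3×44.5349 = 62.0954.

tax = 62.1 per unit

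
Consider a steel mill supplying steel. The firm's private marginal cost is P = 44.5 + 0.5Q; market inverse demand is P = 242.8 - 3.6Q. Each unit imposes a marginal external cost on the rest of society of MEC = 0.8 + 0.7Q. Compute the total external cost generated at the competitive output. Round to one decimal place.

Market equilibrium (private): 44.5 + 0.5Q = 242.8 - 3.6Q → Q_m = 48.3659.
Total external cost = ∫₀^{Q_m} (0.8 + 0.7Q) dQ = 0.8×48.3659 + ½×0.7×48.3659² = 857.4338.

857.4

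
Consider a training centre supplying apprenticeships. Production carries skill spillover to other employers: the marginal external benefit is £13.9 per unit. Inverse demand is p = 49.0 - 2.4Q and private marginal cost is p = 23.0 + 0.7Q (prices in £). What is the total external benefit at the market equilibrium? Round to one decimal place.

£116.6

Market equilibrium (private): 23.0 + 0.7Q = 49.0 - 2.4Q → Q_m = 8.3871.
Total external benefit = MEB × Q_m = 13.9 × 8.3871 = 116.5807.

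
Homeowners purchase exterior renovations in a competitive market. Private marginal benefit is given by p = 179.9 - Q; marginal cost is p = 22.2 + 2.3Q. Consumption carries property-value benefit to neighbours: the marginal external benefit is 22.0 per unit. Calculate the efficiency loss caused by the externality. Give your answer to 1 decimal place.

DWL = 73.3

Market equilibrium (private): 22.2 + 2.3Q = 179.9 - Q → Q_m = 47.7879.
Social marginal benefit = demand + MEB = 201.9 - Q.
Set SMB = MC: 201.9 - Q = 22.2 + 2.3Q → Q* = 54.4545.
Height of the DWL triangle at Q_m is SMB(Q_m) − MC(Q_m) = MEB(Q_m) = 22.0000.
DWL = ½ × 6.6666 × 22.0000 = 73.3326.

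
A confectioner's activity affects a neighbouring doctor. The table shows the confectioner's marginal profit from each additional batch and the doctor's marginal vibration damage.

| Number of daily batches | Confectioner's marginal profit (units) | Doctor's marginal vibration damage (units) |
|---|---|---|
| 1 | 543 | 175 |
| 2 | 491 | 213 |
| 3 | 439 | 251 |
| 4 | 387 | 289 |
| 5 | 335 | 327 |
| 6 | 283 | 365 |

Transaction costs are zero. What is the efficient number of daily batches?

5

Bargaining reaches the level where marginal profit last exceeds marginal vibration damage.
That holds through level 5 (335 ≥ 327) but not at 6 (283 < 365).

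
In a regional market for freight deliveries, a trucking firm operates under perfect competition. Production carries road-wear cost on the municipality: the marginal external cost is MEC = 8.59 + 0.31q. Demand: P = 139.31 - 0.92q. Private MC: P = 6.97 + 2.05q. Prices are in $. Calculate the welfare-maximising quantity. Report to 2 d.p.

q* = 37.73

Social marginal cost = private MC + MEC = 15.56 + 2.36q.
Set SMC = demand: 15.56 + 2.36q = 139.31 - 0.92q → q* = 37.7287.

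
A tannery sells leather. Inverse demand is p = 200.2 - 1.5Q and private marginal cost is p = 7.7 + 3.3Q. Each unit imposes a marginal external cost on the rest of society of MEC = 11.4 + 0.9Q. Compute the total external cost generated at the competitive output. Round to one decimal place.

1180.9

Market equilibrium (private): 7.7 + 3.3Q = 200.2 - 1.5Q → Q_m = 40.1042.
Total external cost = ∫₀^{Q_m} (11.4 + 0.9Q) dQ = 11.4×40.1042 + ½×0.9×40.1042² = 1180.9440.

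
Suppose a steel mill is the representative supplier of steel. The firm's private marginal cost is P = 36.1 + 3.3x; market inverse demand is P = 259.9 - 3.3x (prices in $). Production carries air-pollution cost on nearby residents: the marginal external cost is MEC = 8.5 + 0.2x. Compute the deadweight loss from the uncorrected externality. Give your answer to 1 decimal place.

Market equilibrium (private): 36.1 + 3.3x = 259.9 - 3.3x → x_m = 33.9091.
Social marginal cost = private MC + MEC = 44.6 + 3.5x.
Set SMC = demand: 44.6 + 3.5x = 259.9 - 3.3x → x* = 31.6618.
Height of the DWL triangle at x_m is SMC(x_m) − demand(x_m) = MEC(x_m) = 15.2818.
DWL = ½ × 2.2473 × 15.2818 = 17.1714.

DWL = $17.2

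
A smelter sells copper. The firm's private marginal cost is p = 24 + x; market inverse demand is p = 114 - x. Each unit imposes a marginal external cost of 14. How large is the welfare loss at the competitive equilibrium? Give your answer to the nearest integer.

DWL = 49

Market equilibrium (private): 24 + x = 114 - x → x_m = 45.0000.
Social marginal cost = private MC + MEC = 38 + x.
Set SMC = demand: 38 + x = 114 - x → x* = 38.0000.
Between x* and x_m the wedge SMC − demand runs linearly from 0 to MEC(x_m), so the loss is a triangle.
DWL = ½ × 7.0000 × 14.0000 = 49.0000.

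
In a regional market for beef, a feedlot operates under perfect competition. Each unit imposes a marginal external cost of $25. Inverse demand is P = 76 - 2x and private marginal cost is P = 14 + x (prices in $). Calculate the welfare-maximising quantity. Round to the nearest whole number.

x* = 12

Social marginal cost = private MC + MEC = 39 + x.
Set SMC = demand: 39 + x = 76 - 2x → x* = 12.3333.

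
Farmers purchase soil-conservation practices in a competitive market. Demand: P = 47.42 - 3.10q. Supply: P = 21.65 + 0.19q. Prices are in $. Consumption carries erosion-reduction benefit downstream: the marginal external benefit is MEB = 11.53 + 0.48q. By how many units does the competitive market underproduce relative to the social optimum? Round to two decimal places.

5.44 units

Market equilibrium (private): 21.65 + 0.19q = 47.42 - 3.10q → q_m = 7.8328.
Social marginal benefit = demand + MEB = 58.95 - 2.62q.
Set SMB = MC: 58.95 - 2.62q = 21.65 + 0.19q → q* = 13.2740.
Gap = |7.8328 − 13.2740| = 5.4412.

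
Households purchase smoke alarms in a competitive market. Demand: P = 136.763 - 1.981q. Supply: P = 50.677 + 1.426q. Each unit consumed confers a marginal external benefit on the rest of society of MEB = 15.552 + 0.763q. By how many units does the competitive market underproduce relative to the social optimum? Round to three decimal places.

Market equilibrium (private): 50.677 + 1.426q = 136.763 - 1.981q → q_m = 25.2674.
Social marginal benefit = demand + MEB = 152.315 - 1.218q.
Set SMB = MC: 152.315 - 1.218q = 50.677 + 1.426q → q* = 38.4410.
Gap = |25.2674 − 38.4410| = 13.1736.

13.174 units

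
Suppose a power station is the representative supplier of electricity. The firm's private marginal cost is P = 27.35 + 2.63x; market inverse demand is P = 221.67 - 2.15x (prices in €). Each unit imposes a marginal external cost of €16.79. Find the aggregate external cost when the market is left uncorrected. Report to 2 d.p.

€682.56

Market equilibrium (private): 27.35 + 2.63x = 221.67 - 2.15x → x_m = 40.6527.
Total external cost = MEC × x_m = 16.79 × 40.6527 = 682.5588.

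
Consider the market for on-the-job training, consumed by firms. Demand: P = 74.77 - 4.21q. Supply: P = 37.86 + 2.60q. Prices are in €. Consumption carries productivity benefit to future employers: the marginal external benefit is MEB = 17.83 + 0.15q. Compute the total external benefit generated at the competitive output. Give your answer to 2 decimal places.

€98.84

Market equilibrium (private): 37.86 + 2.60q = 74.77 - 4.21q → q_m = 5.4200.
Total external benefit = ∫₀^{q_m} (17.83 + 0.15q) dq = 17.83×5.4200 + ½×0.15×5.4200² = 98.8418.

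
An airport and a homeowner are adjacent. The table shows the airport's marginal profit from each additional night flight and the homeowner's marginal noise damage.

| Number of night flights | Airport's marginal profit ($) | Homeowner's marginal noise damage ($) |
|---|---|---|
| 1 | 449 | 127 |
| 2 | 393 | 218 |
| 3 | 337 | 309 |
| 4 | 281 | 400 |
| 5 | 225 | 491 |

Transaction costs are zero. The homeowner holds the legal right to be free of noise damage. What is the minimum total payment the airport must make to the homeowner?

$654

Efficient level: marginal profit ≥ marginal noise damage through level 3, so k* = 3.
With the homeowner holding the right, the airport must at least compensate total damage at k*: 127 + 218 + 309 = 654.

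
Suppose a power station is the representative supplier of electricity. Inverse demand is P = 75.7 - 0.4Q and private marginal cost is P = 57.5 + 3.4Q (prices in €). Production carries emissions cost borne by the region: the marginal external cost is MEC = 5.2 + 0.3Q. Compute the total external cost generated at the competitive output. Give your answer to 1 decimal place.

€28.3

Market equilibrium (private): 57.5 + 3.4Q = 75.7 - 0.4Q → Q_m = 4.7895.
Total external cost = ∫₀^{Q_m} (5.2 + 0.3Q) dQ = 5.2×4.7895 + ½×0.3×4.7895² = 28.3463.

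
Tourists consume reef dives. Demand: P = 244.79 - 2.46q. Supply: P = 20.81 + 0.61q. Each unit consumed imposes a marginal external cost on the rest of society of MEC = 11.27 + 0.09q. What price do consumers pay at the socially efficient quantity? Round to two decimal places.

P = 79.20

Social marginal benefit = demand − MEC = 233.52 - 2.55q.
Set SMB = MC: 233.52 - 2.55q = 20.81 + 0.61q → q* = 67.3133.
Consumer price on the demand curve at q*: 244.79 − 2.46×67.3133 = 79.1993.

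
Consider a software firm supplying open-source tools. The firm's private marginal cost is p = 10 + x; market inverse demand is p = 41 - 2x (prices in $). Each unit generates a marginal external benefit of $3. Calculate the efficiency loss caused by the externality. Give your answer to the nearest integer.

DWL = $2

Market equilibrium (private): 10 + x = 41 - 2x → x_m = 10.3333.
Social marginal cost = private MC − MEB = 7 + x.
Set SMC = demand: 7 + x = 41 - 2x → x* = 11.3333.
Between x* and x_m the wedge demand − SMC runs linearly from 0 to MEB(x_m), so the loss is a triangle.
DWL = ½ × 1.0000 × 3.0000 = 1.5000.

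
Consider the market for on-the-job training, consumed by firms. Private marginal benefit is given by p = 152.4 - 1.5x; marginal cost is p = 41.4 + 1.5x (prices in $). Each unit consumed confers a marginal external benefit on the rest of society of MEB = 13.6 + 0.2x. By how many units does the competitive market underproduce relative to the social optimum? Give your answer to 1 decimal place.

7.5 units

Market equilibrium (private): 41.4 + 1.5x = 152.4 - 1.5x → x_m = 37.0000.
Social marginal benefit = demand + MEB = 166.0 - 1.3x.
Set SMB = MC: 166.0 - 1.3x = 41.4 + 1.5x → x* = 44.5000.
Gap = |37.0000 − 44.5000| = 7.5000.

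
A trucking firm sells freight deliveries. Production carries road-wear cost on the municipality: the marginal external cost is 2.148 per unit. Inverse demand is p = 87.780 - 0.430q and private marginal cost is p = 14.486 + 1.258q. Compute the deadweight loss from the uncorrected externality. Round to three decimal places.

DWL = 1.367

Market equilibrium (private): 14.486 + 1.258q = 87.780 - 0.430q → q_m = 43.4206.
Social marginal cost = private MC + MEC = 16.634 + 1.258q.
Set SMC = demand: 16.634 + 1.258q = 87.780 - 0.430q → q* = 42.1481.
Height of the DWL triangle at q_m is SMC(q_m) − demand(q_m) = MEC(q_m) = 2.1480.
DWL = ½ × 1.2725 × 2.1480 = 1.3667.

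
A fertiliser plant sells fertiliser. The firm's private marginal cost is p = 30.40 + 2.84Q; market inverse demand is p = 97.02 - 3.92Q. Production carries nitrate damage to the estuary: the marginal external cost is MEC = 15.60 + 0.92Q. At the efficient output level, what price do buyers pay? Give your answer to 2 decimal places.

P = 70.98

Social marginal cost = private MC + MEC = 46.00 + 3.76Q.
Set SMC = demand: 46.00 + 3.76Q = 97.02 - 3.92Q → Q* = 6.6432.
Consumer price on the demand curve at Q*: 97.02 − 3.92×6.6432 = 70.9787.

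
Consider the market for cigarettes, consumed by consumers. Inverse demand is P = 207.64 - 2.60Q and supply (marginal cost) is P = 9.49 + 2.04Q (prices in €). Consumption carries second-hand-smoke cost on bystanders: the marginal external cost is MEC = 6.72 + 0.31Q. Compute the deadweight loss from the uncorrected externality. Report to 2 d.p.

Market equilibrium (private): 9.49 + 2.04Q = 207.64 - 2.60Q → Q_m = 42.7047.
Social marginal benefit = demand − MEC = 200.92 - 2.91Q.
Set SMB = MC: 200.92 - 2.91Q = 9.49 + 2.04Q → Q* = 38.6727.
The loss is the area between SMB and MC from Q* to Q_m; with linear curves that's a triangle of height MEC(Q_m).
DWL = ½ × 4.0320 × 19.9585 = 40.2363.

DWL = €40.24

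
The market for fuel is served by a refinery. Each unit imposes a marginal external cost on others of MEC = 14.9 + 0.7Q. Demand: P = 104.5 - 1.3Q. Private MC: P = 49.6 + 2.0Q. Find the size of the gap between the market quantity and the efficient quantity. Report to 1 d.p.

Market equilibrium (private): 49.6 + 2.0Q = 104.5 - 1.3Q → Q_m = 16.6364.
Social marginal cost = private MC + MEC = 64.5 + 2.7Q.
Set SMC = demand: 64.5 + 2.7Q = 104.5 - 1.3Q → Q* = 10.0000.
Gap = |16.6364 − 10.0000| = 6.6364.

6.6 units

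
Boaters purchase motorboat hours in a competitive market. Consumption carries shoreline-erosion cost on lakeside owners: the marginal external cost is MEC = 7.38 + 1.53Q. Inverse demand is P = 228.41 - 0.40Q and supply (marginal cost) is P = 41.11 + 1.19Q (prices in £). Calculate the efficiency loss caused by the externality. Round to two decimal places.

Market equilibrium (private): 41.11 + 1.19Q = 228.41 - 0.40Q → Q_m = 117.7987.
Social marginal benefit = demand − MEC = 221.03 - 1.93Q.
Set SMB = MC: 221.03 - 1.93Q = 41.11 + 1.19Q → Q* = 57.6667.
The loss is the area between SMB and MC from Q* to Q_m; with linear curves that's a triangle of height MEC(Q_m).
DWL = ½ × 60.1320 × 187.6121 = 5640.7454.

DWL = £5640.75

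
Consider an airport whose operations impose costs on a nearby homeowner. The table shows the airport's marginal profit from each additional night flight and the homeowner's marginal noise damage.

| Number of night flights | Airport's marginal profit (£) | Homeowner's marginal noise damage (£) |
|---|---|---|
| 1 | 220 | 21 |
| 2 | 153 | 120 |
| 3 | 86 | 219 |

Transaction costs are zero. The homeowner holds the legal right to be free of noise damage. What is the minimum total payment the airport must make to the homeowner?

Efficient level: marginal profit ≥ marginal noise damage through level 2, so k* = 2.
With the homeowner holding the right, the airport must at least compensate total damage at k*: 21 + 120 = 141.

£141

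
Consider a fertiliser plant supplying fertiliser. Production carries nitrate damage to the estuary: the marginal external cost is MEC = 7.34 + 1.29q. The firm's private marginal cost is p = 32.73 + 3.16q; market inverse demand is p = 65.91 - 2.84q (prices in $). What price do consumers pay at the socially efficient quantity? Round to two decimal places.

Social marginal cost = private MC + MEC = 40.07 + 4.45q.
Set SMC = demand: 40.07 + 4.45q = 65.91 - 2.84q → q* = 3.5446.
Consumer price on the demand curve at q*: 65.91 − 2.84×3.5446 = 55.8433.

P = $55.84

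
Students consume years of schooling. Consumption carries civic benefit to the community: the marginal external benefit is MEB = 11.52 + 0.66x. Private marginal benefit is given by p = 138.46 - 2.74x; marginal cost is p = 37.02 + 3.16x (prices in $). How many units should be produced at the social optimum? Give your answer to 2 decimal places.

Social marginal benefit = demand + MEB = 149.98 - 2.08x.
Set SMB = MC: 149.98 - 2.08x = 37.02 + 3.16x → x* = 21.5573.

x* = 21.56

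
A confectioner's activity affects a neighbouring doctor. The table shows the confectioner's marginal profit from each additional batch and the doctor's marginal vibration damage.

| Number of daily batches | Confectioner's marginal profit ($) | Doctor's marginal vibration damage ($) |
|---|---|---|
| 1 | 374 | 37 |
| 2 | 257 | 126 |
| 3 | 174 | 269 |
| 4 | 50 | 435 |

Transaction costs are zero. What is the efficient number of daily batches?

Bargaining reaches the level where marginal profit last exceeds marginal vibration damage.
That holds through level 2 (257 ≥ 126) but not at 3 (174 < 269).

2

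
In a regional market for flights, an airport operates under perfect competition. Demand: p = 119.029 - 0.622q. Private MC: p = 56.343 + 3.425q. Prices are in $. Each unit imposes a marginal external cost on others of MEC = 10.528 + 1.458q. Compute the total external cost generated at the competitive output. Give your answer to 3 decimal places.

$337.978

Market equilibrium (private): 56.343 + 3.425q = 119.029 - 0.622q → q_m = 15.4895.
Total external cost = ∫₀^{q_m} (10.528 + 1.458q) dq = 10.528×15.4895 + ½×1.458×15.4895² = 337.9785.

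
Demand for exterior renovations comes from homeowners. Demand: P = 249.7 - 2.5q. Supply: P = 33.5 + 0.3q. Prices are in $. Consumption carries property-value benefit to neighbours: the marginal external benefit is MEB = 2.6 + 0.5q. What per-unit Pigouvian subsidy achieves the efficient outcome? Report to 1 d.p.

subsidy = $50.2 per unit

Social marginal benefit = demand + MEB = 252.3 - 2.0q.
Set SMB = MC: 252.3 - 2.0q = 33.5 + 0.3q → q* = 95.1304.
The Pigouvian subsidy equals MEB at q*: 2.6 + 0.5×95.1304 = 50.1652.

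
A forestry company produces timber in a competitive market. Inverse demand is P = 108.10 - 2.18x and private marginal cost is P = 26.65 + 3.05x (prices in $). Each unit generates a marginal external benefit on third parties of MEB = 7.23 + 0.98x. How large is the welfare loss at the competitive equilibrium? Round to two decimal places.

Market equilibrium (private): 26.65 + 3.05x = 108.10 - 2.18x → x_m = 15.5736.
Social marginal cost = private MC − MEB = 19.42 + 2.07x.
Set SMC = demand: 19.42 + 2.07x = 108.10 - 2.18x → x* = 20.8659.
The loss is the area between SMC and demand from x* to x_m; with linear curves that's a triangle of height MEB(x_m).
DWL = ½ × 5.2923 × 22.4921 = 59.5175.

DWL = $59.52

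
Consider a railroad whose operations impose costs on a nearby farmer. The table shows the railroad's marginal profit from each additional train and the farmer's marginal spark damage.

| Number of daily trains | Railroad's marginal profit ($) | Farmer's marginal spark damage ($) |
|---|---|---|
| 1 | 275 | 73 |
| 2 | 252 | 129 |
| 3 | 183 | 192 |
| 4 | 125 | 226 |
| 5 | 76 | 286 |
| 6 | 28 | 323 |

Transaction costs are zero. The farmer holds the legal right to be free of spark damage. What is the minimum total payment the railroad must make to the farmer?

Efficient level: marginal profit ≥ marginal spark damage through level 2, so k* = 2.
With the farmer holding the right, the railroad must at least compensate total damage at k*: 73 + 129 = 202.

$202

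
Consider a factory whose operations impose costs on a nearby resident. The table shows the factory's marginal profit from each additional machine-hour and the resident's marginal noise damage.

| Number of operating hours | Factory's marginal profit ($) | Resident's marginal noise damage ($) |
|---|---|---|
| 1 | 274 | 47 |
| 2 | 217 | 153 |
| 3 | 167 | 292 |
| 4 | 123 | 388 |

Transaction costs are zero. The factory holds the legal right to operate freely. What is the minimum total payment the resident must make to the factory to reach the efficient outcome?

Left alone the factory would choose level 4 (marginal profit stays positive).
Efficient level: k* = 2 (marginal profit ≥ marginal noise damage through 2).
The resident must at least cover the factory's forgone profit from cutting 4→2: 167 + 123 = 290.

$290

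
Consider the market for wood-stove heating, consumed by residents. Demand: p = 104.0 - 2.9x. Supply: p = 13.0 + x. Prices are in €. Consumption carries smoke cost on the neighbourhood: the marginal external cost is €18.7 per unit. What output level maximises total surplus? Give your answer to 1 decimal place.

Social marginal benefit = demand − MEC = 85.3 - 2.9x.
Set SMB = MC: 85.3 - 2.9x = 13.0 + x → x* = 18.5385.

x* = 18.5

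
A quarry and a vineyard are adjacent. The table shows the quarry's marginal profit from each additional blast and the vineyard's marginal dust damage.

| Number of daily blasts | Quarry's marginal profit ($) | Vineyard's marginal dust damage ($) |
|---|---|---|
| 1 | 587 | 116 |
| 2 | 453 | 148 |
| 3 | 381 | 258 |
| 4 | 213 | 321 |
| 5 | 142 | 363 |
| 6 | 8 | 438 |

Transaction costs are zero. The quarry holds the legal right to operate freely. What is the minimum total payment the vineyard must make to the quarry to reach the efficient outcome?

Left alone the quarry would choose level 6 (marginal profit stays positive).
Efficient level: k* = 3 (marginal profit ≥ marginal dust damage through 3).
The vineyard must at least cover the quarry's forgone profit from cutting 6→3: 213 + 142 + 8 = 363.

$363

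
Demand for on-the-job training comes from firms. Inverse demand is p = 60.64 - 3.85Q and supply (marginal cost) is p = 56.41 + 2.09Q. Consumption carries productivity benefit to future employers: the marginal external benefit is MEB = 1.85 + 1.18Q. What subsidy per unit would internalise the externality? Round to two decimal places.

Social marginal benefit = demand + MEB = 62.49 - 2.67Q.
Set SMB = MC: 62.49 - 2.67Q = 56.41 + 2.09Q → Q* = 1.2773.
The Pigouvian subsidy equals MEB at Q*: 1.85 + 1.18×1.2773 = 3.3572.

subsidy = 3.36 per unit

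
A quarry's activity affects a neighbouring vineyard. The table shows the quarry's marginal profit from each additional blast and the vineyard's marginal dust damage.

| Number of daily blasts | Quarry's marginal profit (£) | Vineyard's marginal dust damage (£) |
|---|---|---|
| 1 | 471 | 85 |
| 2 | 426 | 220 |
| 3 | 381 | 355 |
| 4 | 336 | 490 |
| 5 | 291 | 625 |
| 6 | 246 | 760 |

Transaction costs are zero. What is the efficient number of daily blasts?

3

Bargaining reaches the level where marginal profit last exceeds marginal dust damage.
That holds through level 3 (381 ≥ 355) but not at 4 (336 < 490).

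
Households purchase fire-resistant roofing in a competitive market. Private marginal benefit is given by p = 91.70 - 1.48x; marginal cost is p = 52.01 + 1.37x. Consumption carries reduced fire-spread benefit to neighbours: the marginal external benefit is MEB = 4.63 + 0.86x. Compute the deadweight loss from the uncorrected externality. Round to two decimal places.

DWL = 69.29

Market equilibrium (private): 52.01 + 1.37x = 91.70 - 1.48x → x_m = 13.9263.
Social marginal benefit = demand + MEB = 96.33 - 0.62x.
Set SMB = MC: 96.33 - 0.62x = 52.01 + 1.37x → x* = 22.2714.
The welfare-loss triangle has base |x_m − x*| and height MEB(x_m) (the vertical gap between SMB and MC is zero at x* and MEB at x_m).
DWL = ½ × 8.3451 × 16.6066 = 69.2919.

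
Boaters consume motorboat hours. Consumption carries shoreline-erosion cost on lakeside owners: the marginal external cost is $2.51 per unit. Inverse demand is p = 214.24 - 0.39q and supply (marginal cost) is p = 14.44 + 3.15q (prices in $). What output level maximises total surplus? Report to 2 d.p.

Social marginal benefit = demand − MEC = 211.73 - 0.39q.
Set SMB = MC: 211.73 - 0.39q = 14.44 + 3.15q → q* = 55.7316.

q* = 55.73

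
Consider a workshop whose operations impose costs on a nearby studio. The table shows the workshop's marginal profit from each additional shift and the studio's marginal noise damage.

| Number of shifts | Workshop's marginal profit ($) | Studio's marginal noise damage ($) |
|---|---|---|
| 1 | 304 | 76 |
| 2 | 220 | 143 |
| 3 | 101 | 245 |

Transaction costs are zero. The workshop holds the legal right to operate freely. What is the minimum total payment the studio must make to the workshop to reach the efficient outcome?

Left alone the workshop would choose level 3 (marginal profit stays positive).
Efficient level: k* = 2 (marginal profit ≥ marginal noise damage through 2).
The studio must at least cover the workshop's forgone profit from cutting 3→2: 101 = 101.

$101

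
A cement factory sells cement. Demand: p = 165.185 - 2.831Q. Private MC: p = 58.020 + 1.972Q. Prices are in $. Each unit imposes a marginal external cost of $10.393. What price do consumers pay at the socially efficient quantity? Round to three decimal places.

P = $108.145

Social marginal cost = private MC + MEC = 68.413 + 1.972Q.
Set SMC = demand: 68.413 + 1.972Q = 165.185 - 2.831Q → Q* = 20.1482.
Consumer price on the demand curve at Q*: 165.185 − 2.831×20.1482 = 108.1454.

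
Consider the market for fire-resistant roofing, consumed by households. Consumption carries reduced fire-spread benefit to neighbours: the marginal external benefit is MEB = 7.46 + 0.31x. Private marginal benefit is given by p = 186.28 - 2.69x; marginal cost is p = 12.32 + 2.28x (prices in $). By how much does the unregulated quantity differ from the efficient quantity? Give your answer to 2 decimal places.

Market equilibrium (private): 12.32 + 2.28x = 186.28 - 2.69x → x_m = 35.0020.
Social marginal benefit = demand + MEB = 193.74 - 2.38x.
Set SMB = MC: 193.74 - 2.38x = 12.32 + 2.28x → x* = 38.9313.
Gap = |35.0020 − 38.9313| = 3.9293.

3.93 units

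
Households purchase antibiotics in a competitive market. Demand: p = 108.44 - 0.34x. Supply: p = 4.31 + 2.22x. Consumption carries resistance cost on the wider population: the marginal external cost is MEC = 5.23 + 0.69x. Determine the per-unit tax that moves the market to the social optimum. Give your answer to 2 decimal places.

Social marginal benefit = demand − MEC = 103.21 - 1.03x.
Set SMB = MC: 103.21 - 1.03x = 4.31 + 2.22x → x* = 30.4308.
The Pigouvian tax equals MEC at x*: 5.23 + 0.69×30.4308 = 26.2273.

tax = 26.23 per unit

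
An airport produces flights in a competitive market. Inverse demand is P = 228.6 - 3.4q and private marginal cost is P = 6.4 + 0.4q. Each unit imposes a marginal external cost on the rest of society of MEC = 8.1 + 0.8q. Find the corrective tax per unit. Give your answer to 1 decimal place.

tax = 45.3 per unit

Social marginal cost = private MC + MEC = 14.5 + 1.2q.
Set SMC = demand: 14.5 + 1.2q = 228.6 - 3.4q → q* = 46.5435.
The Pigouvian tax equals MEC at q*: 8.1 + 0.8×46.5435 = 45.3348.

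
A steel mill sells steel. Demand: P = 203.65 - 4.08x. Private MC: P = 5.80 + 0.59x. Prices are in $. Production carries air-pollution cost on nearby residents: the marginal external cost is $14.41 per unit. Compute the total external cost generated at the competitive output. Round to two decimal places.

Market equilibrium (private): 5.80 + 0.59x = 203.65 - 4.08x → x_m = 42.3662.
Total external cost = MEC × x_m = 14.41 × 42.3662 = 610.4969.

$610.50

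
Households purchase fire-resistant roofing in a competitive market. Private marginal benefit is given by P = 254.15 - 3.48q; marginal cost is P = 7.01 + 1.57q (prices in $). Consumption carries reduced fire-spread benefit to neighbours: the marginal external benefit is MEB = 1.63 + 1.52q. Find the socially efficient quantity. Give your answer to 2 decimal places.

q* = 70.47

Social marginal benefit = demand + MEB = 255.78 - 1.96q.
Set SMB = MC: 255.78 - 1.96q = 7.01 + 1.57q → q* = 70.4731.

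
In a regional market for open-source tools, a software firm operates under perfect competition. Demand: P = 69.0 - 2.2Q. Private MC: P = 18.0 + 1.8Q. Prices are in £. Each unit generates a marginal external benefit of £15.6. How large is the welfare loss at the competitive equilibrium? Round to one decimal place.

DWL = £30.4

Market equilibrium (private): 18.0 + 1.8Q = 69.0 - 2.2Q → Q_m = 12.7500.
Social marginal cost = private MC − MEB = 2.4 + 1.8Q.
Set SMC = demand: 2.4 + 1.8Q = 69.0 - 2.2Q → Q* = 16.6500.
The loss is the area between SMC and demand from Q* to Q_m; with linear curves that's a triangle of height MEB(Q_m).
DWL = ½ × 3.9000 × 15.6000 = 30.4200.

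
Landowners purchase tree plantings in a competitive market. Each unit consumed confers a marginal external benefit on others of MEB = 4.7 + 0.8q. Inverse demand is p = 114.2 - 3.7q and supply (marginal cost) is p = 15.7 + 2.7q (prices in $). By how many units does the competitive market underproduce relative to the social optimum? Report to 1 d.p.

Market equilibrium (private): 15.7 + 2.7q = 114.2 - 3.7q → q_m = 15.3906.
Social marginal benefit = demand + MEB = 118.9 - 2.9q.
Set SMB = MC: 118.9 - 2.9q = 15.7 + 2.7q → q* = 18.4286.
Gap = |15.3906 − 18.4286| = 3.0380.

3.0 units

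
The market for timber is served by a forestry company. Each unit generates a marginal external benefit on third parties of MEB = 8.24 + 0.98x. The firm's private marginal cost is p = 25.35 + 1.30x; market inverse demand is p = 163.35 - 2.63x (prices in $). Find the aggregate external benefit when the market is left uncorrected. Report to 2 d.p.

$893.53

Market equilibrium (private): 25.35 + 1.30x = 163.35 - 2.63x → x_m = 35.1145.
Total external benefit = ∫₀^{x_m} (8.24 + 0.98x) dx = 8.24×35.1145 + ½×0.98×35.1145² = 893.5273.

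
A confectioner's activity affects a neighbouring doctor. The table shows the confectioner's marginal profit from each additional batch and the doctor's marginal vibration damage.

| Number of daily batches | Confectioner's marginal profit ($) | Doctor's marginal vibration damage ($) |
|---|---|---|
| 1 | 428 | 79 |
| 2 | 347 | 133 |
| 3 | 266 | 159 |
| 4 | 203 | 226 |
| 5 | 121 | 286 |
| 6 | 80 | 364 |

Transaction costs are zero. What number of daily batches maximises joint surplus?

3

Bargaining reaches the level where marginal profit last exceeds marginal vibration damage.
That holds through level 3 (266 ≥ 159) but not at 4 (203 < 226).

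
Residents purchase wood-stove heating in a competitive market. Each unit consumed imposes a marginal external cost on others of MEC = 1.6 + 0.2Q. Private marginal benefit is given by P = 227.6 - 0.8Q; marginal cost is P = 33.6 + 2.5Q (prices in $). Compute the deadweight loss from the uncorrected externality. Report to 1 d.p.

Market equilibrium (private): 33.6 + 2.5Q = 227.6 - 0.8Q → Q_m = 58.7879.
Social marginal benefit = demand − MEC = 226.0 - Q.
Set SMB = MC: 226.0 - Q = 33.6 + 2.5Q → Q* = 54.9714.
Between Q* and Q_m the wedge MC − SMB runs linearly from 0 to MEC(Q_m), so the loss is a triangle.
DWL = ½ × 3.8165 × 13.3576 = 25.4896.

DWL = $25.5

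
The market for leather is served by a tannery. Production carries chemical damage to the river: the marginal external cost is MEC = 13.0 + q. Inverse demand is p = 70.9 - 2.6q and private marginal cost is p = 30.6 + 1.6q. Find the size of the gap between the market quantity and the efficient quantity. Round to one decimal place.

Market equilibrium (private): 30.6 + 1.6q = 70.9 - 2.6q → q_m = 9.5952.
Social marginal cost = private MC + MEC = 43.6 + 2.6q.
Set SMC = demand: 43.6 + 2.6q = 70.9 - 2.6q → q* = 5.2500.
Gap = |9.5952 − 5.2500| = 4.3452.

4.3 units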